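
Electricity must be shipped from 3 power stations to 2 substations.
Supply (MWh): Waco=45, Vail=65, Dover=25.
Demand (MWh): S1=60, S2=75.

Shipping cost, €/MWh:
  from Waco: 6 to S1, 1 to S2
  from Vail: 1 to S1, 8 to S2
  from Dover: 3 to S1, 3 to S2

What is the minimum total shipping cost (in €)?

A cheapest plan:
  Waco–S2: 45 × €1 = €45
  Vail–S1: 60 × €1 = €60
  Vail–S2: 5 × €8 = €40
  Dover–S2: 25 × €3 = €75
Total = 45 + 60 + 40 + 75 = €220.

220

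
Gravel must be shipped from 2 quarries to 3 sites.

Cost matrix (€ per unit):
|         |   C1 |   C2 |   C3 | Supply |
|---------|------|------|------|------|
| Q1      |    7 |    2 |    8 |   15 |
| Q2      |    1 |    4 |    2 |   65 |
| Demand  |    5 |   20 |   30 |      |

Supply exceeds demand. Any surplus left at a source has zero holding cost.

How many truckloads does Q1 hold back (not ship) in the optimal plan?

An optimal plan:
  Q1–C2: 15 × €2 = €30
  Q2–C1: 5 × €1 = €5
  Q2–C2: 5 × €4 = €20
  Q2–C3: 30 × €2 = €60
Total cost = €115.
Q1 ships 15 of its 15, leaving 0.

0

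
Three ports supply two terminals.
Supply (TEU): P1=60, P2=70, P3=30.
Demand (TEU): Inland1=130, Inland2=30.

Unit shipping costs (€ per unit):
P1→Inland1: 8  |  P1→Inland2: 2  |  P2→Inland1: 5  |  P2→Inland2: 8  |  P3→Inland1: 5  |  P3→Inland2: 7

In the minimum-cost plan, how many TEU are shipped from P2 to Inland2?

Optimal shipments:
  P1→Inland1: 30 TEU
  P1→Inland2: 30 TEU
  P2→Inland1: 70 TEU
  P3→Inland1: 30 TEU
Total cost = €800.
The route P2→Inland2 is not used.

0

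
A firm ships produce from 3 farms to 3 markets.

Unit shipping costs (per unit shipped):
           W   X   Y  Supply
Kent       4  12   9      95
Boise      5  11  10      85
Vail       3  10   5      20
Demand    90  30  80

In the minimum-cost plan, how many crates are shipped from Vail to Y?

20

Optimal shipments:
  Kent→W: 35 × 4 = 140
  Kent→Y: 60 × 9 = 540
  Boise→W: 55 × 5 = 275
  Boise→X: 30 × 11 = 330
  Vail→Y: 20 × 5 = 100
Total cost = 1385.
So Vail→Y carries 20 crates.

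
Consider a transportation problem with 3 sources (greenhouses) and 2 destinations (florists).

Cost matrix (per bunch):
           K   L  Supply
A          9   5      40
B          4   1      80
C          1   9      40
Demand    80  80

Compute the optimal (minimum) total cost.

440

A cheapest plan:
  A->L: 40 × 5 = 200
  B->K: 40 × 4 = 160
  B->L: 40 × 1 = 40
  C->K: 40 × 1 = 40
Total = 200 + 160 + 40 + 40 = 440.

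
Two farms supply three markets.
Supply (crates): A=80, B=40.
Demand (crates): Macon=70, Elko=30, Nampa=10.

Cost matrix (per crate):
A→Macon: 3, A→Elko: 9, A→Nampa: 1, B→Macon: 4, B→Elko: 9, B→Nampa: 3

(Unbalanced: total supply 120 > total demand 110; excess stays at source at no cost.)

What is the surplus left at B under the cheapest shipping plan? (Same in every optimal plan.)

10

Minimum-cost shipments:
  A to Macon: 70 crates
  A to Nampa: 10 crates
  B to Elko: 30 crates
Total cost = 490.
B ships 30 of its 40, leaving 10.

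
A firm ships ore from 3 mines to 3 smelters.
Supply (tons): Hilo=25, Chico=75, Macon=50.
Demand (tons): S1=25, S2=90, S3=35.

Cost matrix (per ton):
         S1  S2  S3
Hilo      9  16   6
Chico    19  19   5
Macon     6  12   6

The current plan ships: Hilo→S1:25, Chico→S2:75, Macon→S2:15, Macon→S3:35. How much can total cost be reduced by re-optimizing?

Current plan cost = 25·9 + 75·19 + 15·12 + 35·6 = 2040.
Optimal plan:
  Hilo->S1: 25 × 9 = 225
  Chico->S2: 40 × 19 = 760
  Chico->S3: 35 × 5 = 175
  Macon->S2: 50 × 12 = 600
Optimal cost = 1760.
Saving = 2040 − 1760 = 280.

280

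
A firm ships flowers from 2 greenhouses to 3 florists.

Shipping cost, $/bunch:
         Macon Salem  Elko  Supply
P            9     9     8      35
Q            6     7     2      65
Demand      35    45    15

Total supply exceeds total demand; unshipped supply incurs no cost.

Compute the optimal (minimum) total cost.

Optimal allocation:
  P to Salem: 30 × $9 = $270
  Q to Macon: 35 × $6 = $210
  Q to Salem: 15 × $7 = $105
  Q to Elko: 15 × $2 = $30
Total = 270 + 210 + 105 + 30 = $615.

615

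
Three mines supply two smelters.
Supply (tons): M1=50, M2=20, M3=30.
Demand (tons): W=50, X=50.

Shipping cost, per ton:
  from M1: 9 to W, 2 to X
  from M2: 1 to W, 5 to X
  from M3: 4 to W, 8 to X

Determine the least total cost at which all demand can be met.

One minimum-cost allocation:
  M1->X: 50 × 2 = 100
  M2->W: 20 × 1 = 20
  M3->W: 30 × 4 = 120
Total = 100 + 20 + 120 = 240.

240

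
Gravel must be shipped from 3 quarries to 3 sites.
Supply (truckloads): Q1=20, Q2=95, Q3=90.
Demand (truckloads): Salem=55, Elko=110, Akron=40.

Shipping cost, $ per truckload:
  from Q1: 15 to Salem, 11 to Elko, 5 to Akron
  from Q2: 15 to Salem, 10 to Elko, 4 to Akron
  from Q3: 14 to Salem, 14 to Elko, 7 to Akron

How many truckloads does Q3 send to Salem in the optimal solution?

55

Optimal shipments:
  Q1→Elko: 20 × $11 = $220
  Q2→Elko: 90 × $10 = $900
  Q2→Akron: 5 × $4 = $20
  Q3→Salem: 55 × $14 = $770
  Q3→Akron: 35 × $7 = $245
Total cost = $2155.
So Q3→Salem carries 55 truckloads.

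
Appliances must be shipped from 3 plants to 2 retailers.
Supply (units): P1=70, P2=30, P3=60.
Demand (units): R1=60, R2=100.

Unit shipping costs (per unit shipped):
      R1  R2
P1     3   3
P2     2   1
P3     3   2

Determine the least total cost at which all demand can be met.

An optimal shipping plan:
  P1 to R1: 60 units
  P1 to R2: 10 units
  P2 to R2: 30 units
  P3 to R2: 60 units
Total cost = 360.

360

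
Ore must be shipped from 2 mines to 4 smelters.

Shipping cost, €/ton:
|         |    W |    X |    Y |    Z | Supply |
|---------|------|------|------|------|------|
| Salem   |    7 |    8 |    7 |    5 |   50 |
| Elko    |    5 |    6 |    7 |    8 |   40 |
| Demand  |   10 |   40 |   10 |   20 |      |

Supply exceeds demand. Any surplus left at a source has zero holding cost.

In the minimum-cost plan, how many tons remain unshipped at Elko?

0

An optimal plan:
  Salem–W: 10 tons
  Salem–Y: 10 tons
  Salem–Z: 20 tons
  Elko–X: 40 tons
Total cost = €480.
Elko ships 40 of its 40, leaving 0.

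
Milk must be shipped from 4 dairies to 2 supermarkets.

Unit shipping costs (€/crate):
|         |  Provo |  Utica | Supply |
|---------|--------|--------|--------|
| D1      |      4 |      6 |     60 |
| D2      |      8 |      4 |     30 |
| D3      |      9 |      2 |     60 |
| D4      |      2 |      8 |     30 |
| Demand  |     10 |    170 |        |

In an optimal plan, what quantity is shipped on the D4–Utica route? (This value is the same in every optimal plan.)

The minimum-cost plan:
  D1->Utica: 60 crates
  D2->Utica: 30 crates
  D3->Utica: 60 crates
  D4->Provo: 10 crates
  D4->Utica: 20 crates
Total cost = €780.
So D4→Utica carries 20 crates.

20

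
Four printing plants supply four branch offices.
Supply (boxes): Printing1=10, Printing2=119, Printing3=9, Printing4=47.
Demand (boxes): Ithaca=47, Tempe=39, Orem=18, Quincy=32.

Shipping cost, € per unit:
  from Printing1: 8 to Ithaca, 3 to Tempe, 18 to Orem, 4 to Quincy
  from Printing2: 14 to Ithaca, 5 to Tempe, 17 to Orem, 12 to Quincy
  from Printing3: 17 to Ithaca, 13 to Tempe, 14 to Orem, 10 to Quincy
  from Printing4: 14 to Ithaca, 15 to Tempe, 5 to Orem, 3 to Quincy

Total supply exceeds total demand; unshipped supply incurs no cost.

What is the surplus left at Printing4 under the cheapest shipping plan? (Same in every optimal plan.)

An optimal plan:
  Printing1->Ithaca: 10 boxes
  Printing2->Ithaca: 37 boxes
  Printing2->Tempe: 39 boxes
  Printing3->Quincy: 3 boxes
  Printing4->Orem: 18 boxes
  Printing4->Quincy: 29 boxes
Total cost = €1000.
Printing4 ships 47 of its 47, leaving 0.

0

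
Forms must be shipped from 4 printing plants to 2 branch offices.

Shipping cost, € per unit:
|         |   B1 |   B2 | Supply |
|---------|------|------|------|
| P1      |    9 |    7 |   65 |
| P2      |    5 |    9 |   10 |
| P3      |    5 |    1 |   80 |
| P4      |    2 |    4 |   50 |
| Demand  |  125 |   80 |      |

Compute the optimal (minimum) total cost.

A cheapest plan:
  P1->B1: 65 × €9 = €585
  P2->B1: 10 × €5 = €50
  P3->B2: 80 × €1 = €80
  P4->B1: 50 × €2 = €100
Total = 585 + 50 + 80 + 100 = €815.

815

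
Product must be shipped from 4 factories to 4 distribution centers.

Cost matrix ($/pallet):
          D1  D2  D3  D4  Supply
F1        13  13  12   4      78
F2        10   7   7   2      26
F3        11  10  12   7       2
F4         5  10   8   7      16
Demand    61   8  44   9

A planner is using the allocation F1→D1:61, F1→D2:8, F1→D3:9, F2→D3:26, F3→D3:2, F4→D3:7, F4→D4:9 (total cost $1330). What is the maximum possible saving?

139

Current plan cost = 61·13 + 8·13 + 9·12 + 26·7 + 2·12 + 7·8 + 9·7 = $1330.
Optimal plan:
  F1 to D1: 43 × $13 = $559
  F1 to D3: 26 × $12 = $312
  F1 to D4: 9 × $4 = $36
  F2 to D2: 8 × $7 = $56
  F2 to D3: 18 × $7 = $126
  F3 to D1: 2 × $11 = $22
  F4 to D1: 16 × $5 = $80
Optimal cost = $1191.
Saving = 1330 − 1191 = $139.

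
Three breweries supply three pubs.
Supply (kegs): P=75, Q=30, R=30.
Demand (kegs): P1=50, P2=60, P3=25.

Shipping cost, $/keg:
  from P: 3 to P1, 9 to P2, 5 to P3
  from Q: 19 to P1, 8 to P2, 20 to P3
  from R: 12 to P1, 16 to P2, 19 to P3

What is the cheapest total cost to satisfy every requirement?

995

One minimum-cost allocation:
  P->P1: 50 kegs
  P->P3: 25 kegs
  Q->P2: 30 kegs
  R->P2: 30 kegs
Total cost = $995.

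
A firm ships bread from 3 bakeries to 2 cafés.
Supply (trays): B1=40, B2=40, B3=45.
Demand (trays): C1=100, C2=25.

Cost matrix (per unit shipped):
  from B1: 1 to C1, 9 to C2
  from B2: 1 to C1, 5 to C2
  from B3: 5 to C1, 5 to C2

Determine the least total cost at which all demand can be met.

305

One minimum-cost allocation:
  B1 to C1: 40 × 1 = 40
  B2 to C1: 40 × 1 = 40
  B3 to C1: 20 × 5 = 100
  B3 to C2: 25 × 5 = 125
Total = 40 + 40 + 100 + 125 = 305.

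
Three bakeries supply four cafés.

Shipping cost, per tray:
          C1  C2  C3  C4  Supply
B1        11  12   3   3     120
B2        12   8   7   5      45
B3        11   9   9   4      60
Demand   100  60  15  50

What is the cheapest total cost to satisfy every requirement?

1790

An optimal shipping plan:
  B1->C1: 55 × 11 = 605
  B1->C3: 15 × 3 = 45
  B1->C4: 50 × 3 = 150
  B2->C2: 45 × 8 = 360
  B3->C1: 45 × 11 = 495
  B3->C2: 15 × 9 = 135
Total = 605 + 45 + 150 + 360 + 495 + 135 = 1790.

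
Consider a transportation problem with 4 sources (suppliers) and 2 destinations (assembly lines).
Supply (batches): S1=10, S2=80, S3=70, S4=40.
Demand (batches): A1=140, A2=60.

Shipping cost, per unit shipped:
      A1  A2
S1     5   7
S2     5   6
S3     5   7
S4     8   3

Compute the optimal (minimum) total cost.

940

A cheapest plan:
  S1→A1: 10 batches
  S2→A1: 60 batches
  S2→A2: 20 batches
  S3→A1: 70 batches
  S4→A2: 40 batches
Total cost = 940.
(Supply check: S1 ships 10; S2 ships 80; S3 ships 70; S4 ships 40.)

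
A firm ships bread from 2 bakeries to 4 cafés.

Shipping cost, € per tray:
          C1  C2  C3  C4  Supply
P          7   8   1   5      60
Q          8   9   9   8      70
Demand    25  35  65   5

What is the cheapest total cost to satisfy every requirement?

Optimal allocation:
  P->C3: 60 × €1 = €60
  Q->C1: 25 × €8 = €200
  Q->C2: 35 × €9 = €315
  Q->C3: 5 × €9 = €45
  Q->C4: 5 × €8 = €40
Total = 60 + 200 + 315 + 45 + 40 = €660.

660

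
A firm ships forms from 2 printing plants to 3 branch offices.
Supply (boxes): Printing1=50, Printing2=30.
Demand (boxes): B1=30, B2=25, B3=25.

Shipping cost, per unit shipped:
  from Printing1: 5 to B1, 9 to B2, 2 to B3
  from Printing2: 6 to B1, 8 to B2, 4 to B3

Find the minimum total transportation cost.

405

A cheapest plan:
  Printing1->B1: 25 boxes
  Printing1->B3: 25 boxes
  Printing2->B1: 5 boxes
  Printing2->B2: 25 boxes
Total cost = 405.
(Supply check: Printing1 ships 50; Printing2 ships 30.)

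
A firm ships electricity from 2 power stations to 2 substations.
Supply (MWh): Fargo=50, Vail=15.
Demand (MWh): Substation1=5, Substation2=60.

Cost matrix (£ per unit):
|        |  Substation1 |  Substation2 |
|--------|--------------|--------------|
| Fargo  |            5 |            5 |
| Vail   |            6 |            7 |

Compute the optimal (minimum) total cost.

A cheapest plan:
  Fargo->Substation2: 50 × £5 = £250
  Vail->Substation1: 5 × £6 = £30
  Vail->Substation2: 10 × £7 = £70
Total = 250 + 30 + 70 = £350.

350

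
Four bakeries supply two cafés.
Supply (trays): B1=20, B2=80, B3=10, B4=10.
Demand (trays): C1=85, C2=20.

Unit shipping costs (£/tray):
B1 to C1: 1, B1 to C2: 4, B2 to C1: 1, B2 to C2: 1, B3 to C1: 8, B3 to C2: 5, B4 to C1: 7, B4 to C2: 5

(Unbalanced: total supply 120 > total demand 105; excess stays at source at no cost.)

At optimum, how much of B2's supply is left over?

An optimal plan:
  B1 to C1: 20 × £1 = £20
  B2 to C1: 65 × £1 = £65
  B2 to C2: 15 × £1 = £15
  B3 to C2: 5 × £5 = £25
Total cost = £125.
B2 ships 80 of its 80, leaving 0.

0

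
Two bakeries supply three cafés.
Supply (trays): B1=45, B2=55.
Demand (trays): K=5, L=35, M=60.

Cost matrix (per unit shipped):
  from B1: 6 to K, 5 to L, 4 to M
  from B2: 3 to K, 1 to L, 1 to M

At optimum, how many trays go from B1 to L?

Optimal shipments:
  B1 to K: 5 × 6 = 30
  B1 to M: 40 × 4 = 160
  B2 to L: 35 × 1 = 35
  B2 to M: 20 × 1 = 20
Total cost = 245.
The route B1→L is not used.

0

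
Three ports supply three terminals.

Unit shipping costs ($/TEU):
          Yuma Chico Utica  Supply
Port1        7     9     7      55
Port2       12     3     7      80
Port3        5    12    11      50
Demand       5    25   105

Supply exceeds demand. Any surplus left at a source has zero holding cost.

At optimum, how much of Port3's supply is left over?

45

Minimum-cost shipments:
  Port1→Utica: 50 × $7 = $350
  Port2→Chico: 25 × $3 = $75
  Port2→Utica: 55 × $7 = $385
  Port3→Yuma: 5 × $5 = $25
Total cost = $835.
Port3 ships 5 of its 50, leaving 45.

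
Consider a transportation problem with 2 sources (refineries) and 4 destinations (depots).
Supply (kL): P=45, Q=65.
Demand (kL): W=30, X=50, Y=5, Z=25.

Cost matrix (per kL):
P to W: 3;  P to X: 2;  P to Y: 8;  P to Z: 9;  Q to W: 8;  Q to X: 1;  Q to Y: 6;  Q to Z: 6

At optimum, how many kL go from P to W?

Solving gives:
  P–W: 30 × 3 = 90
  P–X: 15 × 2 = 30
  Q–X: 35 × 1 = 35
  Q–Y: 5 × 6 = 30
  Q–Z: 25 × 6 = 150
Total cost = 335.
So P→W carries 30 kL.

30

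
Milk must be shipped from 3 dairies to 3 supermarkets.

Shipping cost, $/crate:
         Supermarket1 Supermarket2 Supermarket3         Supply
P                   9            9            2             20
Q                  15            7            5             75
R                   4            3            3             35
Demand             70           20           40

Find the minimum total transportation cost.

A cheapest plan:
  P->Supermarket1: 20 crates
  Q->Supermarket1: 15 crates
  Q->Supermarket2: 20 crates
  Q->Supermarket3: 40 crates
  R->Supermarket1: 35 crates
Total cost = $885.

885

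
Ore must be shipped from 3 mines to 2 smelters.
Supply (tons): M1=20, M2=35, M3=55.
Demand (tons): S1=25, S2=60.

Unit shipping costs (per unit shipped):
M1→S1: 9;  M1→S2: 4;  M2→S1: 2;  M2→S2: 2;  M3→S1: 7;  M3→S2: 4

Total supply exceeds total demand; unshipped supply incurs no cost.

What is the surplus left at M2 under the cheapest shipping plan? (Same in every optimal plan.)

0

An optimal plan:
  M1->S2: 20 tons
  M2->S1: 25 tons
  M2->S2: 10 tons
  M3->S2: 30 tons
Total cost = 270.
M2 ships 35 of its 35, leaving 0.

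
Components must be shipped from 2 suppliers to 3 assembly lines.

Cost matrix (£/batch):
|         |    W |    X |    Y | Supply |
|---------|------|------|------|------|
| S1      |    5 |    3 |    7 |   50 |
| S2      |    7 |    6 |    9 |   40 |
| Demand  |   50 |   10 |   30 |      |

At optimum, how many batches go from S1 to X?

10

Optimal shipments:
  S1->W: 10 × £5 = £50
  S1->X: 10 × £3 = £30
  S1->Y: 30 × £7 = £210
  S2->W: 40 × £7 = £280
Total cost = £570.
So S1→X carries 10 batches.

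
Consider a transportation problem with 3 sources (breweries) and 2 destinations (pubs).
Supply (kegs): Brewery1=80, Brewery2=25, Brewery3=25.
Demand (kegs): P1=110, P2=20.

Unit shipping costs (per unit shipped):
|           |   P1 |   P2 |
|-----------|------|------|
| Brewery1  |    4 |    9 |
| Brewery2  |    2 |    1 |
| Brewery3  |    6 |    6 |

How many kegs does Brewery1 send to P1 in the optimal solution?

80

Solving gives:
  Brewery1->P1: 80 × 4 = 320
  Brewery2->P1: 5 × 2 = 10
  Brewery2->P2: 20 × 1 = 20
  Brewery3->P1: 25 × 6 = 150
Total cost = 500.
So Brewery1→P1 carries 80 kegs.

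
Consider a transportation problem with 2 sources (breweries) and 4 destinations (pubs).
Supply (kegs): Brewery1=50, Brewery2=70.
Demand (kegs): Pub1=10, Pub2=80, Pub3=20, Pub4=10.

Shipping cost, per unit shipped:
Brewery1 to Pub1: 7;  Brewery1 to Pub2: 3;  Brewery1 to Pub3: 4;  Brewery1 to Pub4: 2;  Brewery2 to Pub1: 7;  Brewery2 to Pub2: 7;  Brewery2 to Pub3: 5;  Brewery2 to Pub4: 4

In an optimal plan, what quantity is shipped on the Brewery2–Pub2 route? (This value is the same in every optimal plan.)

30

Optimal shipments:
  Brewery1–Pub2: 50 × 3 = 150
  Brewery2–Pub1: 10 × 7 = 70
  Brewery2–Pub2: 30 × 7 = 210
  Brewery2–Pub3: 20 × 5 = 100
  Brewery2–Pub4: 10 × 4 = 40
Total cost = 570.
So Brewery2→Pub2 carries 30 kegs.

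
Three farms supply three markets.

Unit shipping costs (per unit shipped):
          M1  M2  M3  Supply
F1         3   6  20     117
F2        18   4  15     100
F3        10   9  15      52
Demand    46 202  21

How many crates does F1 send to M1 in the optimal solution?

The minimum-cost plan:
  F1→M1: 46 crates
  F1→M2: 71 crates
  F2→M2: 100 crates
  F3→M2: 31 crates
  F3→M3: 21 crates
Total cost = 1558.
So F1→M1 carries 46 crates.

46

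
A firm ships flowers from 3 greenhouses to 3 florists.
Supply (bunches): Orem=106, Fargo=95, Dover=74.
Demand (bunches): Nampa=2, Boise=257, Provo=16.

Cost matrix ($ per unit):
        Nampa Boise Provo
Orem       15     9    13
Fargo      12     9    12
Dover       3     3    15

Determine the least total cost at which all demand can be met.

2079

One minimum-cost allocation:
  Orem–Boise: 106 × $9 = $954
  Fargo–Boise: 79 × $9 = $711
  Fargo–Provo: 16 × $12 = $192
  Dover–Nampa: 2 × $3 = $6
  Dover–Boise: 72 × $3 = $216
Total = 954 + 711 + 192 + 6 + 216 = $2079.
(Supply check: Orem ships 106; Fargo ships 95; Dover ships 74.)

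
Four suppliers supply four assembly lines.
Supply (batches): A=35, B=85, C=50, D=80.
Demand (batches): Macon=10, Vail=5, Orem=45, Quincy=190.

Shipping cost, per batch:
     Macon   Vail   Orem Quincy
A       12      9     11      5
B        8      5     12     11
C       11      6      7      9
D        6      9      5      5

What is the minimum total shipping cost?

Optimal allocation:
  A to Quincy: 35 × 5 = 175
  B to Macon: 10 × 8 = 80
  B to Vail: 5 × 5 = 25
  B to Quincy: 70 × 11 = 770
  C to Orem: 45 × 7 = 315
  C to Quincy: 5 × 9 = 45
  D to Quincy: 80 × 5 = 400
Total = 175 + 80 + 25 + 770 + 315 + 45 + 400 = 1810.

1810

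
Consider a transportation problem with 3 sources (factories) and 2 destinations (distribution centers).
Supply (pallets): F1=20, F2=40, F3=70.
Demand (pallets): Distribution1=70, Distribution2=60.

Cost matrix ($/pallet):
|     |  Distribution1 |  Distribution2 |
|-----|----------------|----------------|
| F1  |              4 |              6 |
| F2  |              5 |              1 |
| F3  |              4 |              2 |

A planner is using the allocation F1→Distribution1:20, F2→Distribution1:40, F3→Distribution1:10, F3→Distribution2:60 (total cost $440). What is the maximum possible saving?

Current plan cost = 20·4 + 40·5 + 10·4 + 60·2 = $440.
Optimal plan:
  F1–Distribution1: 20 × $4 = $80
  F2–Distribution2: 40 × $1 = $40
  F3–Distribution1: 50 × $4 = $200
  F3–Distribution2: 20 × $2 = $40
Optimal cost = $360.
Saving = 440 − 360 = $80.

80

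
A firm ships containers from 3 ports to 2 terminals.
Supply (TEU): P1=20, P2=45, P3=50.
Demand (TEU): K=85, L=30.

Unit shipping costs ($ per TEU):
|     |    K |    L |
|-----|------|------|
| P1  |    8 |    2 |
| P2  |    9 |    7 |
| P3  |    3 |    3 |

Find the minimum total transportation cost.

Optimal allocation:
  P1->L: 20 × $2 = $40
  P2->K: 35 × $9 = $315
  P2->L: 10 × $7 = $70
  P3->K: 50 × $3 = $150
Total = 40 + 315 + 70 + 150 = $575.

575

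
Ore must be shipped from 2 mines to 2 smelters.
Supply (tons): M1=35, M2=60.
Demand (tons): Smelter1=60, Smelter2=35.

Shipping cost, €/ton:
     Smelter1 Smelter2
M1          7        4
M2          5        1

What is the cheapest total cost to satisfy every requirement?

405

One minimum-cost allocation:
  M1->Smelter1: 35 × €7 = €245
  M2->Smelter1: 25 × €5 = €125
  M2->Smelter2: 35 × €1 = €35
Total = 245 + 125 + 35 = €405.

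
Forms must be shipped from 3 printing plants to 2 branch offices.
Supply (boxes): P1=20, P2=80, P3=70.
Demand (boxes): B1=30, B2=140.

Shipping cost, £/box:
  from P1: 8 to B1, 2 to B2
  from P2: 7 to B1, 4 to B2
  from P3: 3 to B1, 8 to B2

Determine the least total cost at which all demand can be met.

770

Optimal allocation:
  P1→B2: 20 boxes
  P2→B2: 80 boxes
  P3→B1: 30 boxes
  P3→B2: 40 boxes
Total cost = £770.
(Supply check: P1 ships 20; P2 ships 80; P3 ships 70.)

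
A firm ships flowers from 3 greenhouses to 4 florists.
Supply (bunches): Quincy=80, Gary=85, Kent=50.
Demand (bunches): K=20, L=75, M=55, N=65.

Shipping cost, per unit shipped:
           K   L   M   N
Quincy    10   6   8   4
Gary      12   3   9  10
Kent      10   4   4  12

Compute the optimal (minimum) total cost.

940

A cheapest plan:
  Quincy to K: 15 × 10 = 150
  Quincy to N: 65 × 4 = 260
  Gary to K: 5 × 12 = 60
  Gary to L: 75 × 3 = 225
  Gary to M: 5 × 9 = 45
  Kent to M: 50 × 4 = 200
Total = 150 + 260 + 60 + 225 + 45 + 200 = 940.
(Supply check: Quincy ships 80; Gary ships 85; Kent ships 50.)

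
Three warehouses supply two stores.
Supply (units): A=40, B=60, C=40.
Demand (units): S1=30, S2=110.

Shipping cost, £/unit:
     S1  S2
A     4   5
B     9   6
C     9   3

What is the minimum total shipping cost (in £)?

An optimal shipping plan:
  A to S1: 30 × £4 = £120
  A to S2: 10 × £5 = £50
  B to S2: 60 × £6 = £360
  C to S2: 40 × £3 = £120
Total = 120 + 50 + 360 + 120 = £650.
(Supply check: A ships 40; B ships 60; C ships 40.)

650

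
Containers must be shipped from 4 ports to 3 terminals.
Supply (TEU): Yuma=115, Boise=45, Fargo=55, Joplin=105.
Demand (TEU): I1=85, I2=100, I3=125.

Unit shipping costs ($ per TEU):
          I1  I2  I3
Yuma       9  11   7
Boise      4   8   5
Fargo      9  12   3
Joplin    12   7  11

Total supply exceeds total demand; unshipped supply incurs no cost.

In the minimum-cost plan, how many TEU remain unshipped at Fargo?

An optimal plan:
  Yuma to I1: 40 × $9 = $360
  Yuma to I3: 70 × $7 = $490
  Boise to I1: 45 × $4 = $180
  Fargo to I3: 55 × $3 = $165
  Joplin to I2: 100 × $7 = $700
Total cost = $1895.
Fargo ships 55 of its 55, leaving 0.

0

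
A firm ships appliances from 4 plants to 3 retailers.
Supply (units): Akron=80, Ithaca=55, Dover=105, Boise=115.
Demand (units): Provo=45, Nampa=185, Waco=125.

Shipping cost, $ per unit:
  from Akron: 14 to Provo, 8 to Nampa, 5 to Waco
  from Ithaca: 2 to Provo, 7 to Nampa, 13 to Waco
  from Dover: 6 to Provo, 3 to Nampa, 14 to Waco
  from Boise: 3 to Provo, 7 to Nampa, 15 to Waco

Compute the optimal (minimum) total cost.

An optimal shipping plan:
  Akron→Waco: 80 × $5 = $400
  Ithaca→Provo: 10 × $2 = $20
  Ithaca→Waco: 45 × $13 = $585
  Dover→Nampa: 105 × $3 = $315
  Boise→Provo: 35 × $3 = $105
  Boise→Nampa: 80 × $7 = $560
Total = 400 + 20 + 585 + 315 + 105 + 560 = $1985.
(Supply check: Akron ships 80; Ithaca ships 55; Dover ships 105; Boise ships 115.)

1985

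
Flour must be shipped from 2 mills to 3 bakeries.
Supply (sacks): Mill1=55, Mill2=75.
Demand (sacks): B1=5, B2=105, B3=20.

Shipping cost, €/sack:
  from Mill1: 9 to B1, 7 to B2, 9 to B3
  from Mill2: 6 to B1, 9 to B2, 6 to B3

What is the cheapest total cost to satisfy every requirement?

Optimal allocation:
  Mill1–B2: 55 × €7 = €385
  Mill2–B1: 5 × €6 = €30
  Mill2–B2: 50 × €9 = €450
  Mill2–B3: 20 × €6 = €120
Total = 385 + 30 + 450 + 120 = €985.

985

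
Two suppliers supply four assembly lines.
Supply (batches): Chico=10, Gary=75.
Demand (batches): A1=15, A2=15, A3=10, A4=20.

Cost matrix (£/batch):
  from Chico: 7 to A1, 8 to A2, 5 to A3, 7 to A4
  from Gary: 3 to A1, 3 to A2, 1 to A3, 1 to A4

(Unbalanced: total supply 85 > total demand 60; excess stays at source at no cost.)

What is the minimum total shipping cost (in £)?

120

One minimum-cost allocation:
  Gary–A1: 15 batches
  Gary–A2: 15 batches
  Gary–A3: 10 batches
  Gary–A4: 20 batches
Total cost = £120.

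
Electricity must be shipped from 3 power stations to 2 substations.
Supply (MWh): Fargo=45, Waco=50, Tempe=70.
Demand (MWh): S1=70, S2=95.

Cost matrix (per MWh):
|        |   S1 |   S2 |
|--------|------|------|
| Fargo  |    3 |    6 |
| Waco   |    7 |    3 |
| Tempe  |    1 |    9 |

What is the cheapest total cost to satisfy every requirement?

An optimal shipping plan:
  Fargo→S2: 45 × 6 = 270
  Waco→S2: 50 × 3 = 150
  Tempe→S1: 70 × 1 = 70
Total = 270 + 150 + 70 = 490.

490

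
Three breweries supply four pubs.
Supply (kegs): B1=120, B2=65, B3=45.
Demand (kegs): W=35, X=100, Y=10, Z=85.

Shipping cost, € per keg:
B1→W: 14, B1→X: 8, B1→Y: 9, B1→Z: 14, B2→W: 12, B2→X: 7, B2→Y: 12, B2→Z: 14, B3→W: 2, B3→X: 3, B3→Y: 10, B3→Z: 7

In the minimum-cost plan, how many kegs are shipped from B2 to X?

Solving gives:
  B1→X: 35 × €8 = €280
  B1→Y: 10 × €9 = €90
  B1→Z: 75 × €14 = €1050
  B2→X: 65 × €7 = €455
  B3→W: 35 × €2 = €70
  B3→Z: 10 × €7 = €70
Total cost = €2015.
So B2→X carries 65 kegs.

65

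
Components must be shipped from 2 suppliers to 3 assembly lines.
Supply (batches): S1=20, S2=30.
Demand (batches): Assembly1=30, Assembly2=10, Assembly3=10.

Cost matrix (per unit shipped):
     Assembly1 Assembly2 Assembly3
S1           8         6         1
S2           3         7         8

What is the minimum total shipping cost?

Optimal allocation:
  S1–Assembly2: 10 × 6 = 60
  S1–Assembly3: 10 × 1 = 10
  S2–Assembly1: 30 × 3 = 90
Total = 60 + 10 + 90 = 160.

160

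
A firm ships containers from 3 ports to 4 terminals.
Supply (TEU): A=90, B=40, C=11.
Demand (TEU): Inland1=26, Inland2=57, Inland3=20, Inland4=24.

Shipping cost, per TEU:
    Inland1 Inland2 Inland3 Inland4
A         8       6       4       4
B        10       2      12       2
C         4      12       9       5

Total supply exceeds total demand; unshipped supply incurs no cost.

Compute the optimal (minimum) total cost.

522

One minimum-cost allocation:
  A→Inland1: 15 × 8 = 120
  A→Inland2: 17 × 6 = 102
  A→Inland3: 20 × 4 = 80
  A→Inland4: 24 × 4 = 96
  B→Inland2: 40 × 2 = 80
  C→Inland1: 11 × 4 = 44
Total = 120 + 102 + 80 + 96 + 80 + 44 = 522.
(Supply check: A ships 76; B ships 40; C ships 11.)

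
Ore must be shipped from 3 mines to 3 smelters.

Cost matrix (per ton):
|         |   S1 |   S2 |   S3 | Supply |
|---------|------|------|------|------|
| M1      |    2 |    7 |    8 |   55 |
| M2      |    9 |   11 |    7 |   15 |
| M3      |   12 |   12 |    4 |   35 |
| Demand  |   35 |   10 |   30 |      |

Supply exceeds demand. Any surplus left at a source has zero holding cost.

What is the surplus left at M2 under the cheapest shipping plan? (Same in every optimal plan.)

Minimum-cost shipments:
  M1→S1: 35 tons
  M1→S2: 10 tons
  M3→S3: 30 tons
Total cost = 260.
M2 ships 0 of its 15, leaving 15.

15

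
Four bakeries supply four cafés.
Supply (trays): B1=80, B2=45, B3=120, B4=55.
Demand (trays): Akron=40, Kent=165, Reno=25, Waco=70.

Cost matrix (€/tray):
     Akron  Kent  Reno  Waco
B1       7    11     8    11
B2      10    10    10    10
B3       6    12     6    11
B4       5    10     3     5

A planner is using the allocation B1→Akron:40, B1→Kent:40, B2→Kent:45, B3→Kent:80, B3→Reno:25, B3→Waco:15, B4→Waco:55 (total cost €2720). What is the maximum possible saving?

Current plan cost = 40·7 + 40·11 + 45·10 + 80·12 + 25·6 + 15·11 + 55·5 = €2720.
Optimal plan:
  B1→Kent: 80 × €11 = €880
  B2→Kent: 45 × €10 = €450
  B3→Akron: 40 × €6 = €240
  B3→Kent: 40 × €12 = €480
  B3→Reno: 25 × €6 = €150
  B3→Waco: 15 × €11 = €165
  B4→Waco: 55 × €5 = €275
Optimal cost = €2640.
Saving = 2720 − 2640 = €80.

80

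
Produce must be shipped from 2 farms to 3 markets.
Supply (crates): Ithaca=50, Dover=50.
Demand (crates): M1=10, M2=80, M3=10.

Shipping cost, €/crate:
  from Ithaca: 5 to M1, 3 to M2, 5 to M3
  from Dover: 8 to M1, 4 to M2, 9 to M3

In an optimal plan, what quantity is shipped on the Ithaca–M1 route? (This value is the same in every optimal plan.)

Solving gives:
  Ithaca–M1: 10 crates
  Ithaca–M2: 30 crates
  Ithaca–M3: 10 crates
  Dover–M2: 50 crates
Total cost = €390.
So Ithaca→M1 carries 10 crates.

10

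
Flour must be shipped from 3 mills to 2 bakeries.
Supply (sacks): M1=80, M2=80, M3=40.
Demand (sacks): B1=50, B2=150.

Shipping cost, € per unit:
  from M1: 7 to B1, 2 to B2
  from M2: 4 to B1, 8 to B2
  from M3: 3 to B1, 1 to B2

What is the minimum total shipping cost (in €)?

640

An optimal shipping plan:
  M1->B2: 80 × €2 = €160
  M2->B1: 50 × €4 = €200
  M2->B2: 30 × €8 = €240
  M3->B2: 40 × €1 = €40
Total = 160 + 200 + 240 + 40 = €640.
(Supply check: M1 ships 80; M2 ships 80; M3 ships 40.)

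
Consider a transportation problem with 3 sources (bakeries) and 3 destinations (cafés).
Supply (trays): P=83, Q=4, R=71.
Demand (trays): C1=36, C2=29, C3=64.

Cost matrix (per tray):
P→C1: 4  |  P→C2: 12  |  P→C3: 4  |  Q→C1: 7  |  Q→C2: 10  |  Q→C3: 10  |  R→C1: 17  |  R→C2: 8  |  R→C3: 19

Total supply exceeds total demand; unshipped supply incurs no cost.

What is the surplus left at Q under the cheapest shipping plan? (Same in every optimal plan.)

An optimal plan:
  P→C1: 19 × 4 = 76
  P→C3: 64 × 4 = 256
  Q→C1: 4 × 7 = 28
  R→C1: 13 × 17 = 221
  R→C2: 29 × 8 = 232
Total cost = 813.
Q ships 4 of its 4, leaving 0.

0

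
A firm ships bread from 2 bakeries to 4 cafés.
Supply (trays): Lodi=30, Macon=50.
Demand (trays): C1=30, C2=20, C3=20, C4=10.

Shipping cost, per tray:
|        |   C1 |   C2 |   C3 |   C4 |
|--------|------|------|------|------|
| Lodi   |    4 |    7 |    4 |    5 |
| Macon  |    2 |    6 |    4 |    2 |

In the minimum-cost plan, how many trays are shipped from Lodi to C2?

The minimum-cost plan:
  Lodi to C2: 10 × 7 = 70
  Lodi to C3: 20 × 4 = 80
  Macon to C1: 30 × 2 = 60
  Macon to C2: 10 × 6 = 60
  Macon to C4: 10 × 2 = 20
Total cost = 290.
So Lodi→C2 carries 10 trays.

10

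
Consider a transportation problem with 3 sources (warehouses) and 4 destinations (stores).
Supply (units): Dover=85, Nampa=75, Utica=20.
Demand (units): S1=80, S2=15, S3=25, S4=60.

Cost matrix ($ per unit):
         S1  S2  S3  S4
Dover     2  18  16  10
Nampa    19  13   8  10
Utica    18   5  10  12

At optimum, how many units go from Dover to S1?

80

Optimal shipments:
  Dover–S1: 80 × $2 = $160
  Dover–S4: 5 × $10 = $50
  Nampa–S3: 20 × $8 = $160
  Nampa–S4: 55 × $10 = $550
  Utica–S2: 15 × $5 = $75
  Utica–S3: 5 × $10 = $50
Total cost = $1045.
So Dover→S1 carries 80 units.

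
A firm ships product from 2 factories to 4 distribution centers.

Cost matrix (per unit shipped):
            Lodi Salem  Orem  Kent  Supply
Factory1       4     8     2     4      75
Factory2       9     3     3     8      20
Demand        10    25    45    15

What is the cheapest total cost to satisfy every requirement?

290

An optimal shipping plan:
  Factory1 to Lodi: 10 × 4 = 40
  Factory1 to Salem: 5 × 8 = 40
  Factory1 to Orem: 45 × 2 = 90
  Factory1 to Kent: 15 × 4 = 60
  Factory2 to Salem: 20 × 3 = 60
Total = 40 + 40 + 90 + 60 + 60 = 290.
(Supply check: Factory1 ships 75; Factory2 ships 20.)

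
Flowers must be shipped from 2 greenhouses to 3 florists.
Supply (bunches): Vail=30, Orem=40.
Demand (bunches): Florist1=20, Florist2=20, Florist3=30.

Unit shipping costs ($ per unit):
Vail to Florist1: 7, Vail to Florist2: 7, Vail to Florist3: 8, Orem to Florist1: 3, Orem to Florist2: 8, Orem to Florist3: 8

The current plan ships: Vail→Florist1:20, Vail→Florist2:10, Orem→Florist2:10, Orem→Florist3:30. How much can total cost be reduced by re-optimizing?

90

Current plan cost = 20·7 + 10·7 + 10·8 + 30·8 = $530.
Optimal plan:
  Vail–Florist2: 20 × $7 = $140
  Vail–Florist3: 10 × $8 = $80
  Orem–Florist1: 20 × $3 = $60
  Orem–Florist3: 20 × $8 = $160
Optimal cost = $440.
Saving = 530 − 440 = $90.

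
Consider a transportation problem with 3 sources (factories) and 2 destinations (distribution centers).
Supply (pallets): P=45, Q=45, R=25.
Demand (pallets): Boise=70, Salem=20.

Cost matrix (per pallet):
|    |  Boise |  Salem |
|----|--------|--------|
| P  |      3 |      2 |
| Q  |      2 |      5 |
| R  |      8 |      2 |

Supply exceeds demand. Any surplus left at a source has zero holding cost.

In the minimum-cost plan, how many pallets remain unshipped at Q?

An optimal plan:
  P–Boise: 25 × 3 = 75
  P–Salem: 20 × 2 = 40
  Q–Boise: 45 × 2 = 90
Total cost = 205.
Q ships 45 of its 45, leaving 0.

0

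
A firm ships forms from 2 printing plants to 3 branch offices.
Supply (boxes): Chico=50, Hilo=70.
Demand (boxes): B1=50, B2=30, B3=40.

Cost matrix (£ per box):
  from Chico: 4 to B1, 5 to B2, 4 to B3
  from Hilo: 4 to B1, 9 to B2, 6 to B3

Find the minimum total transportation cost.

550

One minimum-cost allocation:
  Chico->B2: 30 × £5 = £150
  Chico->B3: 20 × £4 = £80
  Hilo->B1: 50 × £4 = £200
  Hilo->B3: 20 × £6 = £120
Total = 150 + 80 + 200 + 120 = £550.
(Supply check: Chico ships 50; Hilo ships 70.)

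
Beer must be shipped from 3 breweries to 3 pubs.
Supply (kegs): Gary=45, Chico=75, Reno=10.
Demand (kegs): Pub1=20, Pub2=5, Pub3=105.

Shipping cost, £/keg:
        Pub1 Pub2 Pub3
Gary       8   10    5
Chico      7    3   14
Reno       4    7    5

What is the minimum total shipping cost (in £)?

1130

A cheapest plan:
  Gary to Pub3: 45 kegs
  Chico to Pub1: 20 kegs
  Chico to Pub2: 5 kegs
  Chico to Pub3: 50 kegs
  Reno to Pub3: 10 kegs
Total cost = £1130.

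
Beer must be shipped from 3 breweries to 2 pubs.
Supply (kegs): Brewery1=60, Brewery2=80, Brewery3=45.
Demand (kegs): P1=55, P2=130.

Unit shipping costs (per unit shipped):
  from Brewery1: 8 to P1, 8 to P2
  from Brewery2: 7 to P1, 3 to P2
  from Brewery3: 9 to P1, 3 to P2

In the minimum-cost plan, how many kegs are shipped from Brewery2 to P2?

Solving gives:
  Brewery1→P1: 55 × 8 = 440
  Brewery1→P2: 5 × 8 = 40
  Brewery2→P2: 80 × 3 = 240
  Brewery3→P2: 45 × 3 = 135
Total cost = 855.
So Brewery2→P2 carries 80 kegs.

80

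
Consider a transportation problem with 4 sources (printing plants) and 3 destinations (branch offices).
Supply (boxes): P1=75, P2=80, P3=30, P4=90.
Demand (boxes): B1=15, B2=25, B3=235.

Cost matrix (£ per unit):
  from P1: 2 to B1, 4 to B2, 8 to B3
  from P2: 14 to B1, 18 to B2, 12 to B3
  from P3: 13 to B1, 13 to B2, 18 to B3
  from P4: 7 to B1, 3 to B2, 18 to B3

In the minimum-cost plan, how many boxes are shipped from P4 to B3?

50

Optimal shipments:
  P1–B3: 75 boxes
  P2–B3: 80 boxes
  P3–B3: 30 boxes
  P4–B1: 15 boxes
  P4–B2: 25 boxes
  P4–B3: 50 boxes
Total cost = £3180.
So P4→B3 carries 50 boxes.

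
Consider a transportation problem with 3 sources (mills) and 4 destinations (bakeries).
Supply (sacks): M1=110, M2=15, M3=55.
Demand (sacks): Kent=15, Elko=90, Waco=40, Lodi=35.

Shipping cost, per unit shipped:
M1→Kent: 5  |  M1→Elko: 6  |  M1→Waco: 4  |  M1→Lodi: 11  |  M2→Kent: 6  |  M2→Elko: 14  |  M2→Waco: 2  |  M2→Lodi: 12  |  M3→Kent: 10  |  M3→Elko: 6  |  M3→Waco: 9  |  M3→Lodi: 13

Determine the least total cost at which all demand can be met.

1130

Optimal allocation:
  M1->Kent: 15 × 5 = 75
  M1->Elko: 35 × 6 = 210
  M1->Waco: 25 × 4 = 100
  M1->Lodi: 35 × 11 = 385
  M2->Waco: 15 × 2 = 30
  M3->Elko: 55 × 6 = 330
Total = 75 + 210 + 100 + 385 + 30 + 330 = 1130.
(Supply check: M1 ships 110; M2 ships 15; M3 ships 55.)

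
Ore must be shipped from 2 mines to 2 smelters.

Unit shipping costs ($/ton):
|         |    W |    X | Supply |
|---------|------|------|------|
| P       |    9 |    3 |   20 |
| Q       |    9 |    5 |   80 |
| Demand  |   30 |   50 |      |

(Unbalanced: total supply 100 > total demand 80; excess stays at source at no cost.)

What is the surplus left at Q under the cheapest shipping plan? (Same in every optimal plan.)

20

An optimal plan:
  P–X: 20 tons
  Q–W: 30 tons
  Q–X: 30 tons
Total cost = $480.
Q ships 60 of its 80, leaving 20.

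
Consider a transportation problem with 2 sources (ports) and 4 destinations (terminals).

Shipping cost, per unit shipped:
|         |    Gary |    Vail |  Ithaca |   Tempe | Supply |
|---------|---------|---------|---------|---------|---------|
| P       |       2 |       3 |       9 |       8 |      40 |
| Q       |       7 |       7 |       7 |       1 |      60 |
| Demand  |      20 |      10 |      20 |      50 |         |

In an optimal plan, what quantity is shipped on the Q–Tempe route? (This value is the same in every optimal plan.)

The minimum-cost plan:
  P→Gary: 20 TEU
  P→Vail: 10 TEU
  P→Ithaca: 10 TEU
  Q→Ithaca: 10 TEU
  Q→Tempe: 50 TEU
Total cost = 280.
So Q→Tempe carries 50 TEU.

50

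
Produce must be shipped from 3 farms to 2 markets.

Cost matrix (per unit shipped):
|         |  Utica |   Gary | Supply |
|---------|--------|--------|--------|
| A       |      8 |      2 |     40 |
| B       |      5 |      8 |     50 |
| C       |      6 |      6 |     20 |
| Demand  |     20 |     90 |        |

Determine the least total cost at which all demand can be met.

Optimal allocation:
  A->Gary: 40 × 2 = 80
  B->Utica: 20 × 5 = 100
  B->Gary: 30 × 8 = 240
  C->Gary: 20 × 6 = 120
Total = 80 + 100 + 240 + 120 = 540.
(Supply check: A ships 40; B ships 50; C ships 20.)

540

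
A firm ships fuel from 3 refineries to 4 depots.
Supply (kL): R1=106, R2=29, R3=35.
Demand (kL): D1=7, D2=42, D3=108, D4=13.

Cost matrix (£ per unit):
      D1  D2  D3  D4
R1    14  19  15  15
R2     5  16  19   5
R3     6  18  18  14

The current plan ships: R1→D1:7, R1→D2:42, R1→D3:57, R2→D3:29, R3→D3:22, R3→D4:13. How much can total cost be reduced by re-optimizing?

423

Current plan cost = 7·14 + 42·19 + 57·15 + 29·19 + 22·18 + 13·14 = £2880.
Optimal plan:
  R1–D3: 106 kL
  R2–D2: 16 kL
  R2–D4: 13 kL
  R3–D1: 7 kL
  R3–D2: 26 kL
  R3–D3: 2 kL
Optimal cost = £2457.
Saving = 2880 − 2457 = £423.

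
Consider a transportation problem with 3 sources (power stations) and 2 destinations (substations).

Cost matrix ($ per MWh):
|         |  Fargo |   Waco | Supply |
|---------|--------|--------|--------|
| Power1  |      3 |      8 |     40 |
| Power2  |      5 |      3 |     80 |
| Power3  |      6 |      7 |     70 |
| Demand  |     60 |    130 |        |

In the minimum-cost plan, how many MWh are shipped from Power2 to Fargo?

The minimum-cost plan:
  Power1→Fargo: 40 MWh
  Power2→Waco: 80 MWh
  Power3→Fargo: 20 MWh
  Power3→Waco: 50 MWh
Total cost = $830.
The route Power2→Fargo is not used.

0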